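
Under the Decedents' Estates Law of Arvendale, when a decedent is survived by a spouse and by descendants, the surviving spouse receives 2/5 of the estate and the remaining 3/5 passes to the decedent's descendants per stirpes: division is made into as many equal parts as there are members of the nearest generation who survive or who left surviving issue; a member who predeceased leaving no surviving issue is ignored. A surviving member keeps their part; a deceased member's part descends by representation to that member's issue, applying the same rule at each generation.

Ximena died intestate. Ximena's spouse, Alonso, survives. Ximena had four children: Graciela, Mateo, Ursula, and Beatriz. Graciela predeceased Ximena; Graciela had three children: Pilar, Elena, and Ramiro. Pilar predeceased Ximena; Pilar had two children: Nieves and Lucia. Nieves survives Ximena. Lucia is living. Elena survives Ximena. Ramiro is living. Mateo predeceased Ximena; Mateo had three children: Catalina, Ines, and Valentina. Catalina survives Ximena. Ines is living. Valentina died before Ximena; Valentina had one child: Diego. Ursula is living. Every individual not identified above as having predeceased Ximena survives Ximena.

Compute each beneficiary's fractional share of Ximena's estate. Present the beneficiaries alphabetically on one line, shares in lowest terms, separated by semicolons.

Alonso 2/5; Beatriz 3/20; Catalina 1/20; Diego 1/20; Elena 1/20; Ines 1/20; Lucia 1/40; Nieves 1/40; Ramiro 1/20; Ursula 3/20

Alonso, as surviving spouse, takes 2/5.
The remaining 3/5 passes to Ximena's descendants per stirpes.
The 3/5 is divided into 4 equal shares of 3/20 among Graciela, Mateo, Ursula, Beatriz.
Graciela predeceased; the 3/20 allotted to Graciela's branch passes to Graciela's issue by representation.
The 3/20 is divided into 3 equal shares of 1/20 among Pilar, Elena, Ramiro.
Pilar predeceased; the 1/20 allotted to Pilar's branch passes to Pilar's issue by representation.
The 1/20 is divided into 2 equal shares of 1/40 among Nieves, Lucia.
Nieves is living and takes 1/40.
Lucia is living and takes 1/40.
Elena is living and takes 1/20.
Ramiro is living and takes 1/20.
Mateo predeceased; the 3/20 allotted to Mateo's branch passes to Mateo's issue by representation.
The 3/20 is divided into 3 equal shares of 1/20 among Catalina, Ines, Valentina.
Catalina is living and takes 1/20.
Ines is living and takes 1/20.
Valentina predeceased; the 1/20 allotted to Valentina's branch passes to Valentina's issue by representation.
Diego is the sole taker at this level and receives the full 1/20.
Ursula is living and takes 3/20.
Beatriz is living and takes 3/20.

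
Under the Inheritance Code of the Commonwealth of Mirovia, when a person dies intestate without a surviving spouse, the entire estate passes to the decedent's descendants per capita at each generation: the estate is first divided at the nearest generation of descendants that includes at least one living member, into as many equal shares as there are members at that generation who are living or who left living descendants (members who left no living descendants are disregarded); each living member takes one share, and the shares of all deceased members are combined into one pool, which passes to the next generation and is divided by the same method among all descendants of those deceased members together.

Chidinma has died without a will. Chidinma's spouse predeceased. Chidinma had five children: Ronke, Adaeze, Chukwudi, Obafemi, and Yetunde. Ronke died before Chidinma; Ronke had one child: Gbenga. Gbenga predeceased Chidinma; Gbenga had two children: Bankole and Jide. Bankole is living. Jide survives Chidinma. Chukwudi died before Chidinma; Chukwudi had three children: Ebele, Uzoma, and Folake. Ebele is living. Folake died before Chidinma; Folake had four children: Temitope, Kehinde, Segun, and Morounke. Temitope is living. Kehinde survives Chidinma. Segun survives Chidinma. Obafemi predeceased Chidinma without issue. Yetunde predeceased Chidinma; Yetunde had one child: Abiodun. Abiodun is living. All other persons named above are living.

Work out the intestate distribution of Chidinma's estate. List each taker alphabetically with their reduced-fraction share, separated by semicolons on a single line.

There is no surviving spouse, so the entire estate passes to Chidinma's descendants per capita at each generation.
At generation 1 (Ronke, Adaeze, Chukwudi, Yetunde) there are 4 shares of (1)/4 = 1/4 each.
Living: Adaeze — each takes 1/4.
Deceased: Ronke, Chukwudi, and Yetunde. Their combined 3/4 is pooled and carried to generation 2.
At generation 2 (Gbenga, Ebele, Uzoma, Folake, Abiodun) there are 5 shares of (3/4)/5 = 3/20 each.
Living: Ebele, Uzoma, and Abiodun — each takes 3/20.
Deceased: Gbenga and Folake. Their combined 3/10 is pooled and carried to generation 3.
At generation 3 (Bankole, Jide, Temitope, Kehinde, Segun, Morounke) there are 6 shares of (3/10)/6 = 1/20 each.
Living: Bankole, Jide, Temitope, Kehinde, Segun, and Morounke — each takes 1/20.

Abiodun 3/20; Adaeze 1/4; Bankole 1/20; Ebele 3/20; Jide 1/20; Kehinde 1/20; Morounke 1/20; Segun 1/20; Temitope 1/20; Uzoma 3/20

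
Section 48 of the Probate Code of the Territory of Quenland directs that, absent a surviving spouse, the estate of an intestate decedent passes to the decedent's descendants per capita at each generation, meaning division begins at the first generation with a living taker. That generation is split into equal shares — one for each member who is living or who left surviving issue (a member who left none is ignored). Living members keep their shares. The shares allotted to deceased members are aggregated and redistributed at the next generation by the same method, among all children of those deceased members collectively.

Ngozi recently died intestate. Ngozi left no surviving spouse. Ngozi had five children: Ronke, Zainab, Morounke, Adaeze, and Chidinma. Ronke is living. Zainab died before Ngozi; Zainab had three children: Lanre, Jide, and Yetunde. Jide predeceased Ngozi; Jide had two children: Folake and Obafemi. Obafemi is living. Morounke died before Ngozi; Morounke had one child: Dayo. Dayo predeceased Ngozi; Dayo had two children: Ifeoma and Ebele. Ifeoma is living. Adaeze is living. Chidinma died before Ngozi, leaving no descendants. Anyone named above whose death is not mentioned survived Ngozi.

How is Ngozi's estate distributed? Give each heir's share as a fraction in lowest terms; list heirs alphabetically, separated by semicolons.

Adaeze 1/4; Ebele 1/16; Folake 1/16; Ifeoma 1/16; Lanre 1/8; Obafemi 1/16; Ronke 1/4; Yetunde 1/8

There is no surviving spouse, so the entire estate passes to Ngozi's descendants per capita at each generation.
At generation 1 (Ronke, Zainab, Morounke, Adaeze) there are 4 shares of (1)/4 = 1/4 each.
Living: Ronke and Adaeze — each takes 1/4.
Deceased: Zainab and Morounke. Their combined 1/2 is pooled and carried to generation 2.
At generation 2 (Lanre, Jide, Yetunde, Dayo) there are 4 shares of (1/2)/4 = 1/8 each.
Living: Lanre and Yetunde — each takes 1/8.
Deceased: Jide and Dayo. Their combined 1/4 is pooled and carried to generation 3.
At generation 3 (Folake, Obafemi, Ifeoma, Ebele) there are 4 shares of (1/4)/4 = 1/16 each.
Living: Folake, Obafemi, Ifeoma, and Ebele — each takes 1/16.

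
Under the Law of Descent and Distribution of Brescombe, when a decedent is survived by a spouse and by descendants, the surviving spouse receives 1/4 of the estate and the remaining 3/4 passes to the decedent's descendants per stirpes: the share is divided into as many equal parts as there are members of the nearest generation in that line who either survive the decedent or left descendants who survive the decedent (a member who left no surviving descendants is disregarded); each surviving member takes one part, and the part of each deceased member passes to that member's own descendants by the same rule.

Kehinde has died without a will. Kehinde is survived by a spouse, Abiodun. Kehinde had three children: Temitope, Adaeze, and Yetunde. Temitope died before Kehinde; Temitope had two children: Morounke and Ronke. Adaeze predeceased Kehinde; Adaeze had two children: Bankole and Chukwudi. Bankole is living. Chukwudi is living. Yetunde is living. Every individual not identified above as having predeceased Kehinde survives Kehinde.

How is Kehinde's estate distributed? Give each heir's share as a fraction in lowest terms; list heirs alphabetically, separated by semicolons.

Abiodun, as surviving spouse, takes 1/4.
The remaining 3/4 passes to Kehinde's descendants per stirpes.
The 3/4 is divided into 3 equal shares of 1/4 among Temitope, Adaeze, Yetunde.
Temitope predeceased; the 1/4 allotted to Temitope's branch passes to Temitope's issue by representation.
The 1/4 is divided into 2 equal shares of 1/8 among Morounke, Ronke.
Morounke is living and takes 1/8.
Ronke is living and takes 1/8.
Adaeze predeceased; the 1/4 allotted to Adaeze's branch passes to Adaeze's issue by representation.
The 1/4 is divided into 2 equal shares of 1/8 among Bankole, Chukwudi.
Bankole is living and takes 1/8.
Chukwudi is living and takes 1/8.
Yetunde is living and takes 1/4.

Abiodun 1/4; Bankole 1/8; Chukwudi 1/8; Morounke 1/8; Ronke 1/8; Yetunde 1/4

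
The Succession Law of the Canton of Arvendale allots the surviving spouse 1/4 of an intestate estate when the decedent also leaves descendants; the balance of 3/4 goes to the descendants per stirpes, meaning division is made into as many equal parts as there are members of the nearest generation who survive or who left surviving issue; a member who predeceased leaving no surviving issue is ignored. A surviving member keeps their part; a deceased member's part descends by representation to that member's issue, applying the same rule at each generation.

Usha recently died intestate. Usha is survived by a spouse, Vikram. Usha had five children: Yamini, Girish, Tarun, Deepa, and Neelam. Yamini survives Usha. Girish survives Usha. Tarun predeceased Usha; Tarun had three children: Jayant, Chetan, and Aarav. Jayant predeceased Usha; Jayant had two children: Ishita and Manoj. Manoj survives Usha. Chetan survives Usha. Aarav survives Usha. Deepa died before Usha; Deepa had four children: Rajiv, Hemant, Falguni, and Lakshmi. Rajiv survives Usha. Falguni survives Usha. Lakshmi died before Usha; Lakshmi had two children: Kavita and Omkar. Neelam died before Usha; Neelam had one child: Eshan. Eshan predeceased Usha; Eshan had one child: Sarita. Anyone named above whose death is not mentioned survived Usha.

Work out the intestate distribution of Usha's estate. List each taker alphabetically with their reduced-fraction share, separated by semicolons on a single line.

Vikram, as surviving spouse, takes 1/4.
The remaining 3/4 passes to Usha's descendants per stirpes.
The 3/4 is divided into 5 equal shares of 3/20 among Yamini, Girish, Tarun, Deepa, Neelam.
Yamini is living and takes 3/20.
Girish is living and takes 3/20.
Tarun predeceased; the 3/20 allotted to Tarun's branch passes to Tarun's issue by representation.
The 3/20 is divided into 3 equal shares of 1/20 among Jayant, Chetan, Aarav.
Jayant predeceased; the 1/20 allotted to Jayant's branch passes to Jayant's issue by representation.
The 1/20 is divided into 2 equal shares of 1/40 among Ishita, Manoj.
Ishita is living and takes 1/40.
Manoj is living and takes 1/40.
Chetan is living and takes 1/20.
Aarav is living and takes 1/20.
Deepa predeceased; the 3/20 allotted to Deepa's branch passes to Deepa's issue by representation.
The 3/20 is divided into 4 equal shares of 3/80 among Rajiv, Hemant, Falguni, Lakshmi.
Rajiv is living and takes 3/80.
Hemant is living and takes 3/80.
Falguni is living and takes 3/80.
Lakshmi predeceased; the 3/80 allotted to Lakshmi's branch passes to Lakshmi's issue by representation.
The 3/80 is divided into 2 equal shares of 3/160 among Kavita, Omkar.
Kavita is living and takes 3/160.
Omkar is living and takes 3/160.
Neelam predeceased; the 3/20 allotted to Neelam's branch passes to Neelam's issue by representation.
Eshan's line is the sole branch at this level, so the full 3/20 passes to Eshan's issue by representation.
Sarita is the sole taker at this level and receives the full 3/20.

Aarav 1/20; Chetan 1/20; Falguni 3/80; Girish 3/20; Hemant 3/80; Ishita 1/40; Kavita 3/160; Manoj 1/40; Omkar 3/160; Rajiv 3/80; Sarita 3/20; Vikram 1/4; Yamini 3/20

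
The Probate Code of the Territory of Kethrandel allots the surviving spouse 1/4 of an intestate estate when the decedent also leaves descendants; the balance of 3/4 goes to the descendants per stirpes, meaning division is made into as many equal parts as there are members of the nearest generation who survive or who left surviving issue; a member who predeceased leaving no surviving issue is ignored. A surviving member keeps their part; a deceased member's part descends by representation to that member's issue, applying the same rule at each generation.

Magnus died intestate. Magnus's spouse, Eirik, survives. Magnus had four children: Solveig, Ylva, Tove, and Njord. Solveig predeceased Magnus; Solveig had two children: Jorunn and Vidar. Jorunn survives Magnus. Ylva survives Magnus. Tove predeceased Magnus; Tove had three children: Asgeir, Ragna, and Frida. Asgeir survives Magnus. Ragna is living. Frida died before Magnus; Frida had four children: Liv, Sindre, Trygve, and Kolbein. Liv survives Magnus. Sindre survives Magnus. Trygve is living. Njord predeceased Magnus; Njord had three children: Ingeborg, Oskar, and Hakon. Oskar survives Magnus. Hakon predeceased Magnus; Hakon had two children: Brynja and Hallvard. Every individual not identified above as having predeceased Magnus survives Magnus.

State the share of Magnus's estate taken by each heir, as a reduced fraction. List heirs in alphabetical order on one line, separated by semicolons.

Asgeir 1/16; Brynja 1/32; Eirik 1/4; Hallvard 1/32; Ingeborg 1/16; Jorunn 3/32; Kolbein 1/64; Liv 1/64; Oskar 1/16; Ragna 1/16; Sindre 1/64; Trygve 1/64; Vidar 3/32; Ylva 3/16

Eirik, as surviving spouse, takes 1/4.
The remaining 3/4 passes to Magnus's descendants per stirpes.
The 3/4 is divided into 4 equal shares of 3/16 among Solveig, Ylva, Tove, Njord.
Solveig predeceased; the 3/16 allotted to Solveig's branch passes to Solveig's issue by representation.
The 3/16 is divided into 2 equal shares of 3/32 among Jorunn, Vidar.
Jorunn is living and takes 3/32.
Vidar is living and takes 3/32.
Ylva is living and takes 3/16.
Tove predeceased; the 3/16 allotted to Tove's branch passes to Tove's issue by representation.
The 3/16 is divided into 3 equal shares of 1/16 among Asgeir, Ragna, Frida.
Asgeir is living and takes 1/16.
Ragna is living and takes 1/16.
Frida predeceased; the 1/16 allotted to Frida's branch passes to Frida's issue by representation.
The 1/16 is divided into 4 equal shares of 1/64 among Liv, Sindre, Trygve, Kolbein.
Liv is living and takes 1/64.
Sindre is living and takes 1/64.
Trygve is living and takes 1/64.
Kolbein is living and takes 1/64.
Njord predeceased; the 3/16 allotted to Njord's branch passes to Njord's issue by representation.
The 3/16 is divided into 3 equal shares of 1/16 among Ingeborg, Oskar, Hakon.
Ingeborg is living and takes 1/16.
Oskar is living and takes 1/16.
Hakon predeceased; the 1/16 allotted to Hakon's branch passes to Hakon's issue by representation.
The 1/16 is divided into 2 equal shares of 1/32 among Brynja, Hallvard.
Brynja is living and takes 1/32.
Hallvard is living and takes 1/32.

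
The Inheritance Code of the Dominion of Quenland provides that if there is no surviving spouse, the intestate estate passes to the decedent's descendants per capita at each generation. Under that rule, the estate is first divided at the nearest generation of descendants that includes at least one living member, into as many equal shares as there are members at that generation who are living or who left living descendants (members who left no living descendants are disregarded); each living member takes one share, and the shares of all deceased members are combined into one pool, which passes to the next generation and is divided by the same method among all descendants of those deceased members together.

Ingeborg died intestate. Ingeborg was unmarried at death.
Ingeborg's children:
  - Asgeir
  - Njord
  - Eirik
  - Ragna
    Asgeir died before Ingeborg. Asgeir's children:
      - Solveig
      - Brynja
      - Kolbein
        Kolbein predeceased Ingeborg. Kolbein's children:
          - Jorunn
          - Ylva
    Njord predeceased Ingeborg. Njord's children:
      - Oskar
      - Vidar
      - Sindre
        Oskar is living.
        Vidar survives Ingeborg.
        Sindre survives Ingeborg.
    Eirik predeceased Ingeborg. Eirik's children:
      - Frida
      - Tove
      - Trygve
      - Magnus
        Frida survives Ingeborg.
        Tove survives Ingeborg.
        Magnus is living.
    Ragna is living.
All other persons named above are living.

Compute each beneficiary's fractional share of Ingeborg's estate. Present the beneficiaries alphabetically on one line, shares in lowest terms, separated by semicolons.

There is no surviving spouse, so the entire estate passes to Ingeborg's descendants per capita at each generation.
At generation 1 (Asgeir, Njord, Eirik, Ragna) there are 4 shares of (1)/4 = 1/4 each.
Living: Ragna — each takes 1/4.
Deceased: Asgeir, Njord, and Eirik. Their combined 3/4 is pooled and carried to generation 2.
At generation 2 (Solveig, Brynja, Kolbein, Oskar, Vidar, Sindre, Frida, Tove, Trygve, Magnus) there are 10 shares of (3/4)/10 = 3/40 each.
Living: Solveig, Brynja, Oskar, Vidar, Sindre, Frida, Tove, Trygve, and Magnus — each takes 3/40.
Deceased: Kolbein. That 3/40 share is carried to generation 3.
At generation 3 (Jorunn, Ylva) there are 2 shares of (3/40)/2 = 3/80 each.
Living: Jorunn and Ylva — each takes 3/80.

Brynja 3/40; Frida 3/40; Jorunn 3/80; Magnus 3/40; Oskar 3/40; Ragna 1/4; Sindre 3/40; Solveig 3/40; Tove 3/40; Trygve 3/40; Vidar 3/40; Ylva 3/80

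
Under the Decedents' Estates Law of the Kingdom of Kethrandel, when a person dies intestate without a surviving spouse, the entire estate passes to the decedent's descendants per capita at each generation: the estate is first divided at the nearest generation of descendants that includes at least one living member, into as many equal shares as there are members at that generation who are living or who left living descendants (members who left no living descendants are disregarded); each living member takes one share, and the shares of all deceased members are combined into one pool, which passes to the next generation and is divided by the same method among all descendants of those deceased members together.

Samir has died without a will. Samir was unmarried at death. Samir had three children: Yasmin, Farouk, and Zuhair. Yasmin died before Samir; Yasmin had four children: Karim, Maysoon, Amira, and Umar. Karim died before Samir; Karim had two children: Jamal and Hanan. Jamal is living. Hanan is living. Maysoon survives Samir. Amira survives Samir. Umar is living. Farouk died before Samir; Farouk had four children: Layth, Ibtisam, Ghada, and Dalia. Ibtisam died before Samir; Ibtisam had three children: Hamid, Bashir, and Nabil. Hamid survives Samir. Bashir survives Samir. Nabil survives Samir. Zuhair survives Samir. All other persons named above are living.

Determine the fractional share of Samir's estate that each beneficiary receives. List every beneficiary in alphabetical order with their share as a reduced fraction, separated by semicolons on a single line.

Amira 1/12; Bashir 1/30; Dalia 1/12; Ghada 1/12; Hamid 1/30; Hanan 1/30; Jamal 1/30; Layth 1/12; Maysoon 1/12; Nabil 1/30; Umar 1/12; Zuhair 1/3

There is no surviving spouse, so the entire estate passes to Samir's descendants per capita at each generation.
At generation 1 (Yasmin, Farouk, Zuhair) there are 3 shares of (1)/3 = 1/3 each.
Living: Zuhair — each takes 1/3.
Deceased: Yasmin and Farouk. Their combined 2/3 is pooled and carried to generation 2.
At generation 2 (Karim, Maysoon, Amira, Umar, Layth, Ibtisam, Ghada, Dalia) there are 8 shares of (2/3)/8 = 1/12 each.
Living: Maysoon, Amira, Umar, Layth, Ghada, and Dalia — each takes 1/12.
Deceased: Karim and Ibtisam. Their combined 1/6 is pooled and carried to generation 3.
At generation 3 (Jamal, Hanan, Hamid, Bashir, Nabil) there are 5 shares of (1/6)/5 = 1/30 each.
Living: Jamal, Hanan, Hamid, Bashir, and Nabil — each takes 1/30.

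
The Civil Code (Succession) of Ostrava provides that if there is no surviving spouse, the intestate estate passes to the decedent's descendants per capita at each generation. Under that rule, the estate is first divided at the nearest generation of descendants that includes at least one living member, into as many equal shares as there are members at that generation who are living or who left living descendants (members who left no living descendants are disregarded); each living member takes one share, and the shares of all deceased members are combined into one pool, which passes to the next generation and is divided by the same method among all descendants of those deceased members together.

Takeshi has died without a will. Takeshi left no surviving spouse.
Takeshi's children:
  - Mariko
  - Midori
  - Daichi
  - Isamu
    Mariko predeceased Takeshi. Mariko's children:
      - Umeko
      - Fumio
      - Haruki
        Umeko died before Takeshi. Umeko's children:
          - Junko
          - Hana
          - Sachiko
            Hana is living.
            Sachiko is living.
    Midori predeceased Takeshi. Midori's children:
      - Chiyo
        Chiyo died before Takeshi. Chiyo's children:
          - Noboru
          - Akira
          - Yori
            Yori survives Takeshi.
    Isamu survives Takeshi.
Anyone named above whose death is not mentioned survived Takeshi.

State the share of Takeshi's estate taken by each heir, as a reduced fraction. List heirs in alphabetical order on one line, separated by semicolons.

Akira 1/24; Daichi 1/4; Fumio 1/8; Hana 1/24; Haruki 1/8; Isamu 1/4; Junko 1/24; Noboru 1/24; Sachiko 1/24; Yori 1/24

There is no surviving spouse, so the entire estate passes to Takeshi's descendants per capita at each generation.
At generation 1 (Mariko, Midori, Daichi, Isamu) there are 4 shares of (1)/4 = 1/4 each.
Living: Daichi and Isamu — each takes 1/4.
Deceased: Mariko and Midori. Their combined 1/2 is pooled and carried to generation 2.
At generation 2 (Umeko, Fumio, Haruki, Chiyo) there are 4 shares of (1/2)/4 = 1/8 each.
Living: Fumio and Haruki — each takes 1/8.
Deceased: Umeko and Chiyo. Their combined 1/4 is pooled and carried to generation 3.
At generation 3 (Junko, Hana, Sachiko, Noboru, Akira, Yori) there are 6 shares of (1/4)/6 = 1/24 each.
Living: Junko, Hana, Sachiko, Noboru, Akira, and Yori — each takes 1/24.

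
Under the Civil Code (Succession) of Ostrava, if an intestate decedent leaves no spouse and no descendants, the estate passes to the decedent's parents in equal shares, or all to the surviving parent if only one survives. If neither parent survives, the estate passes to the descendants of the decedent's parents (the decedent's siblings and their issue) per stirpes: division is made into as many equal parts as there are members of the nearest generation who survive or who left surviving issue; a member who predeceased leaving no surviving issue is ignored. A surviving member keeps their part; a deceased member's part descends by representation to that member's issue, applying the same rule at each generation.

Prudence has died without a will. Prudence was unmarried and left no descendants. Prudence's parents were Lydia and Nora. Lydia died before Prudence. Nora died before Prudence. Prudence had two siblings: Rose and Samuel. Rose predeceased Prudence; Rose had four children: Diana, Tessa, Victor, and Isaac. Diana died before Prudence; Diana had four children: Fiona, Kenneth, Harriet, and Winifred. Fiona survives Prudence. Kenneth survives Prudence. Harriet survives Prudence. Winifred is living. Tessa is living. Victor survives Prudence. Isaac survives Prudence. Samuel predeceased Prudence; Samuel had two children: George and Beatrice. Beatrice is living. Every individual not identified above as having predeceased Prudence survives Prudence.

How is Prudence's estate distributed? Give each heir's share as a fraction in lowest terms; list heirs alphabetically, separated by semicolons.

Beatrice 1/4; Fiona 1/32; George 1/4; Harriet 1/32; Isaac 1/8; Kenneth 1/32; Tessa 1/8; Victor 1/8; Winifred 1/32

Neither parent survives and there are no descendants, so the estate passes to Prudence's siblings and their issue per stirpes.
The estate is divided into 2 equal shares of 1/2 among Rose, Samuel.
Rose predeceased; the 1/2 allotted to Rose's branch passes to Rose's issue by representation.
The 1/2 is divided into 4 equal shares of 1/8 among Diana, Tessa, Victor, Isaac.
Diana predeceased; the 1/8 allotted to Diana's branch passes to Diana's issue by representation.
The 1/8 is divided into 4 equal shares of 1/32 among Fiona, Kenneth, Harriet, Winifred.
Fiona is living and takes 1/32.
Kenneth is living and takes 1/32.
Harriet is living and takes 1/32.
Winifred is living and takes 1/32.
Tessa is living and takes 1/8.
Victor is living and takes 1/8.
Isaac is living and takes 1/8.
Samuel predeceased; the 1/2 allotted to Samuel's branch passes to Samuel's issue by representation.
The 1/2 is divided into 2 equal shares of 1/4 among George, Beatrice.
George is living and takes 1/4.
Beatrice is living and takes 1/4.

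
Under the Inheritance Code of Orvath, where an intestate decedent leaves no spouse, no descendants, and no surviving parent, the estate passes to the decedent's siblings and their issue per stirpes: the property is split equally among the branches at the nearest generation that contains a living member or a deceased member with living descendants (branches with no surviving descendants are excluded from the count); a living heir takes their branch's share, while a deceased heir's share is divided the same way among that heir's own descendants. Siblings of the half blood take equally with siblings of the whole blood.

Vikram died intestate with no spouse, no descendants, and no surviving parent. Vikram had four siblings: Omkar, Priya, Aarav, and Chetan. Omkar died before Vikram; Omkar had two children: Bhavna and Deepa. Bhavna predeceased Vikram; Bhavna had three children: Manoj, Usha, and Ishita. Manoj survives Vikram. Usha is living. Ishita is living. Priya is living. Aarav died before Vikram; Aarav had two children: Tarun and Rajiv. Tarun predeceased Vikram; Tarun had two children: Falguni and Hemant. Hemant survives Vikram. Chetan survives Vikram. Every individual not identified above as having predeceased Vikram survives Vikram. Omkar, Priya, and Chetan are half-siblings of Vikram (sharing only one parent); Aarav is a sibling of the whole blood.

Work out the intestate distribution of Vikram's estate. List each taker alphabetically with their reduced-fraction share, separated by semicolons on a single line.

Chetan 1/4; Deepa 1/8; Falguni 1/16; Hemant 1/16; Ishita 1/24; Manoj 1/24; Priya 1/4; Rajiv 1/8; Usha 1/24

No spouse, descendants, or parent survives, so the estate passes to Vikram's siblings per stirpes.
Half-blood and whole-blood siblings take equally under the stated rule.
The estate is divided into 4 equal shares of 1/4 among Omkar, Priya, Aarav, Chetan.
Omkar predeceased; the 1/4 allotted to Omkar's branch passes to Omkar's issue by representation.
The 1/4 is divided into 2 equal shares of 1/8 among Bhavna, Deepa.
Bhavna predeceased; the 1/8 allotted to Bhavna's branch passes to Bhavna's issue by representation.
The 1/8 is divided into 3 equal shares of 1/24 among Manoj, Usha, Ishita.
Manoj is living and takes 1/24.
Usha is living and takes 1/24.
Ishita is living and takes 1/24.
Deepa is living and takes 1/8.
Priya is living and takes 1/4.
Aarav predeceased; the 1/4 allotted to Aarav's branch passes to Aarav's issue by representation.
The 1/4 is divided into 2 equal shares of 1/8 among Tarun, Rajiv.
Tarun predeceased; the 1/8 allotted to Tarun's branch passes to Tarun's issue by representation.
The 1/8 is divided into 2 equal shares of 1/16 among Falguni, Hemant.
Falguni is living and takes 1/16.
Hemant is living and takes 1/16.
Rajiv is living and takes 1/8.
Chetan is living and takes 1/4.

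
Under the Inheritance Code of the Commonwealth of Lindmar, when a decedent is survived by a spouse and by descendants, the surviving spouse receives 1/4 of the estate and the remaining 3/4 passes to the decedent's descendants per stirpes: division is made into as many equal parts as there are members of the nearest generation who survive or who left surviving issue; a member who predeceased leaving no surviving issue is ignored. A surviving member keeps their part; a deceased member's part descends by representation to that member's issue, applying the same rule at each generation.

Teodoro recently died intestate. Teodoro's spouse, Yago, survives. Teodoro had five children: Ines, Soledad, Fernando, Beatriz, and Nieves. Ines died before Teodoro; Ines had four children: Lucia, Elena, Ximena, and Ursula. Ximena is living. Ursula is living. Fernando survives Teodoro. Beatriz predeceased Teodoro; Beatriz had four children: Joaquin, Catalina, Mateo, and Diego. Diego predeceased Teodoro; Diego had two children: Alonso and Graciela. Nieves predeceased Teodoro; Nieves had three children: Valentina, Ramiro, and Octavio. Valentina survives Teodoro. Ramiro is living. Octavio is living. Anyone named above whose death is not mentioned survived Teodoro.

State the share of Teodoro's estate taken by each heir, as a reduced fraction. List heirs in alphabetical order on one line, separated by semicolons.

Alonso 3/160; Catalina 3/80; Elena 3/80; Fernando 3/20; Graciela 3/160; Joaquin 3/80; Lucia 3/80; Mateo 3/80; Octavio 1/20; Ramiro 1/20; Soledad 3/20; Ursula 3/80; Valentina 1/20; Ximena 3/80; Yago 1/4

Yago, as surviving spouse, takes 1/4.
The remaining 3/4 passes to Teodoro's descendants per stirpes.
The 3/4 is divided into 5 equal shares of 3/20 among Ines, Soledad, Fernando, Beatriz, Nieves.
Ines predeceased; the 3/20 allotted to Ines's branch passes to Ines's issue by representation.
The 3/20 is divided into 4 equal shares of 3/80 among Lucia, Elena, Ximena, Ursula.
Lucia is living and takes 3/80.
Elena is living and takes 3/80.
Ximena is living and takes 3/80.
Ursula is living and takes 3/80.
Soledad is living and takes 3/20.
Fernando is living and takes 3/20.
Beatriz predeceased; the 3/20 allotted to Beatriz's branch passes to Beatriz's issue by representation.
The 3/20 is divided into 4 equal shares of 3/80 among Joaquin, Catalina, Mateo, Diego.
Joaquin is living and takes 3/80.
Catalina is living and takes 3/80.
Mateo is living and takes 3/80.
Diego predeceased; the 3/80 allotted to Diego's branch passes to Diego's issue by representation.
The 3/80 is divided into 2 equal shares of 3/160 among Alonso, Graciela.
Alonso is living and takes 3/160.
Graciela is living and takes 3/160.
Nieves predeceased; the 3/20 allotted to Nieves's branch passes to Nieves's issue by representation.
The 3/20 is divided into 3 equal shares of 1/20 among Valentina, Ramiro, Octavio.
Valentina is living and takes 1/20.
Ramiro is living and takes 1/20.
Octavio is living and takes 1/20.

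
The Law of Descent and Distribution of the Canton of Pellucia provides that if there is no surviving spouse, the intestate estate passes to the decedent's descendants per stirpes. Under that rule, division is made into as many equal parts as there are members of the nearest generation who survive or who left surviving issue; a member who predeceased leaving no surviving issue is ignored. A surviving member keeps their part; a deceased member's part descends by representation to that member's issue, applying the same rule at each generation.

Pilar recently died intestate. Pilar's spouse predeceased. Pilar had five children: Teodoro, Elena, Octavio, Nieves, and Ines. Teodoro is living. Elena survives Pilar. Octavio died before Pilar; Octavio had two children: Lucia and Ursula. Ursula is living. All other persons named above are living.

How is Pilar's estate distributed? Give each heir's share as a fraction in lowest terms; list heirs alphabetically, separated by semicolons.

There is no surviving spouse, so the entire estate passes to Pilar's descendants per stirpes.
The estate is divided into 5 equal shares of 1/5 among Teodoro, Elena, Octavio, Nieves, Ines.
Teodoro is living and takes 1/5.
Elena is living and takes 1/5.
Octavio predeceased; the 1/5 allotted to Octavio's branch passes to Octavio's issue by representation.
The 1/5 is divided into 2 equal shares of 1/10 among Lucia, Ursula.
Lucia is living and takes 1/10.
Ursula is living and takes 1/10.
Nieves is living and takes 1/5.
Ines is living and takes 1/5.

Elena 1/5; Ines 1/5; Lucia 1/10; Nieves 1/5; Teodoro 1/5; Ursula 1/10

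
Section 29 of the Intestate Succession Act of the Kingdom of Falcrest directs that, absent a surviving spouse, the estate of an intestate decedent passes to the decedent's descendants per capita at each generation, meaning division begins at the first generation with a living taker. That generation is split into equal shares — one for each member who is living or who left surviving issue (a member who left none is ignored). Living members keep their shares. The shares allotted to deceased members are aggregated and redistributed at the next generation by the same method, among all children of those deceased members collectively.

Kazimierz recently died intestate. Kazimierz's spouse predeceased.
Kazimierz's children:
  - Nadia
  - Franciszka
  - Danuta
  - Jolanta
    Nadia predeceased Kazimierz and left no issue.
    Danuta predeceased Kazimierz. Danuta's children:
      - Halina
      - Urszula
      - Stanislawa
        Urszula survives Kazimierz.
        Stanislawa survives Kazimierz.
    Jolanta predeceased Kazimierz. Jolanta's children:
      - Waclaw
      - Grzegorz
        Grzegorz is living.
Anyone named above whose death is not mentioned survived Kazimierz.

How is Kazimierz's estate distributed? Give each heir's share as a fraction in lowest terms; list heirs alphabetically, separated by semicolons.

Franciszka 1/3; Grzegorz 2/15; Halina 2/15; Stanislawa 2/15; Urszula 2/15; Waclaw 2/15

There is no surviving spouse, so the entire estate passes to Kazimierz's descendants per capita at each generation.
At generation 1 (Franciszka, Danuta, Jolanta) there are 3 shares of (1)/3 = 1/3 each.
Living: Franciszka — each takes 1/3.
Deceased: Danuta and Jolanta. Their combined 2/3 is pooled and carried to generation 2.
At generation 2 (Halina, Urszula, Stanislawa, Waclaw, Grzegorz) there are 5 shares of (2/3)/5 = 2/15 each.
Living: Halina, Urszula, Stanislawa, Waclaw, and Grzegorz — each takes 2/15.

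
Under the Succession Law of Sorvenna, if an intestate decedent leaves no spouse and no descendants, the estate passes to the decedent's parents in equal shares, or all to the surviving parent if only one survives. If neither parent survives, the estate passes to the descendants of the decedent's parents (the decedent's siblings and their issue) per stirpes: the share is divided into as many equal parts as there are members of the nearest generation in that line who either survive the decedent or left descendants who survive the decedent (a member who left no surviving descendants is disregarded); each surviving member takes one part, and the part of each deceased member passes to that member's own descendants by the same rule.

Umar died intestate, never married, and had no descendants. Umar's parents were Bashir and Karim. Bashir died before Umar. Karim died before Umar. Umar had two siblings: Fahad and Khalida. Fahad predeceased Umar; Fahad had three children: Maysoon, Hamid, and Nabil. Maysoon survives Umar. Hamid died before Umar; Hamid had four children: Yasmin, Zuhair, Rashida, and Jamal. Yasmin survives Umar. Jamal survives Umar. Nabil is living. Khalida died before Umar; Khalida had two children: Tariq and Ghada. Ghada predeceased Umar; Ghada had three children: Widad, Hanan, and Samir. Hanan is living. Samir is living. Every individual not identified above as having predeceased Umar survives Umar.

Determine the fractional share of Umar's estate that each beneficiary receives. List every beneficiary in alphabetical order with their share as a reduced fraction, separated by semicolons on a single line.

Hanan 1/12; Jamal 1/24; Maysoon 1/6; Nabil 1/6; Rashida 1/24; Samir 1/12; Tariq 1/4; Widad 1/12; Yasmin 1/24; Zuhair 1/24

Neither parent survives and there are no descendants, so the estate passes to Umar's siblings and their issue per stirpes.
The estate is divided into 2 equal shares of 1/2 among Fahad, Khalida.
Fahad predeceased; the 1/2 allotted to Fahad's branch passes to Fahad's issue by representation.
The 1/2 is divided into 3 equal shares of 1/6 among Maysoon, Hamid, Nabil.
Maysoon is living and takes 1/6.
Hamid predeceased; the 1/6 allotted to Hamid's branch passes to Hamid's issue by representation.
The 1/6 is divided into 4 equal shares of 1/24 among Yasmin, Zuhair, Rashida, Jamal.
Yasmin is living and takes 1/24.
Zuhair is living and takes 1/24.
Rashida is living and takes 1/24.
Jamal is living and takes 1/24.
Nabil is living and takes 1/6.
Khalida predeceased; the 1/2 allotted to Khalida's branch passes to Khalida's issue by representation.
The 1/2 is divided into 2 equal shares of 1/4 among Tariq, Ghada.
Tariq is living and takes 1/4.
Ghada predeceased; the 1/4 allotted to Ghada's branch passes to Ghada's issue by representation.
The 1/4 is divided into 3 equal shares of 1/12 among Widad, Hanan, Samir.
Widad is living and takes 1/12.
Hanan is living and takes 1/12.
Samir is living and takes 1/12.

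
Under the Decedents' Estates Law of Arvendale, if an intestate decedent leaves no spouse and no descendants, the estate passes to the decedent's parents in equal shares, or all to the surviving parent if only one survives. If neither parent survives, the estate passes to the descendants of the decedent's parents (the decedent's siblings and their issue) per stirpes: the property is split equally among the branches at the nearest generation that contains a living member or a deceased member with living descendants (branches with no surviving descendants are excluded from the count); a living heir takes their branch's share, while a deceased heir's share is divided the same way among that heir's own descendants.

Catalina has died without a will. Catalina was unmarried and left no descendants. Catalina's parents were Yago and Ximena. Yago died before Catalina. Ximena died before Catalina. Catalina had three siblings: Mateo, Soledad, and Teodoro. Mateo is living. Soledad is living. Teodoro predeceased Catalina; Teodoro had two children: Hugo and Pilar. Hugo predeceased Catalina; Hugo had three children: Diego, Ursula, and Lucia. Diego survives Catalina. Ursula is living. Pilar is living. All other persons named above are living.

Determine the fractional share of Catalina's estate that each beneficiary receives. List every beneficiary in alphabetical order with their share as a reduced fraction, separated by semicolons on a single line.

Neither parent survives and there are no descendants, so the estate passes to Catalina's siblings and their issue per stirpes.
The estate is divided into 3 equal shares of 1/3 among Mateo, Soledad, Teodoro.
Mateo is living and takes 1/3.
Soledad is living and takes 1/3.
Teodoro predeceased; the 1/3 allotted to Teodoro's branch passes to Teodoro's issue by representation.
The 1/3 is divided into 2 equal shares of 1/6 among Hugo, Pilar.
Hugo predeceased; the 1/6 allotted to Hugo's branch passes to Hugo's issue by representation.
The 1/6 is divided into 3 equal shares of 1/18 among Diego, Ursula, Lucia.
Diego is living and takes 1/18.
Ursula is living and takes 1/18.
Lucia is living and takes 1/18.
Pilar is living and takes 1/6.

Diego 1/18; Lucia 1/18; Mateo 1/3; Pilar 1/6; Soledad 1/3; Ursula 1/18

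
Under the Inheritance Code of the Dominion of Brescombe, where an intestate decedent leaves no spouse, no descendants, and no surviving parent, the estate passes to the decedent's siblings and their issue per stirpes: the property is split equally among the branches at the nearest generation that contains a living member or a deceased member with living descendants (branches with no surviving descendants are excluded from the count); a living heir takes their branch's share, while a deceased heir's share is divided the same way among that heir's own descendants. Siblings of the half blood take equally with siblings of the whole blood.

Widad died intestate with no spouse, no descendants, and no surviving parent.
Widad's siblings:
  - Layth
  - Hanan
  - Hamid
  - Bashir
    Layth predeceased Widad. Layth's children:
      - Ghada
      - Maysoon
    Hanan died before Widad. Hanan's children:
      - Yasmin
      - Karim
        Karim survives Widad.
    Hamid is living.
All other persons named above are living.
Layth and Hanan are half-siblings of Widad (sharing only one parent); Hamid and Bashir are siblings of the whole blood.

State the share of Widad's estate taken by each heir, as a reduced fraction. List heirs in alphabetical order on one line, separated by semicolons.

No spouse, descendants, or parent survives, so the estate passes to Widad's siblings per stirpes.
Half-blood and whole-blood siblings take equally under the stated rule.
The estate is divided into 4 equal shares of 1/4 among Layth, Hanan, Hamid, Bashir.
Layth predeceased; the 1/4 allotted to Layth's branch passes to Layth's issue by representation.
The 1/4 is divided into 2 equal shares of 1/8 among Ghada, Maysoon.
Ghada is living and takes 1/8.
Maysoon is living and takes 1/8.
Hanan predeceased; the 1/4 allotted to Hanan's branch passes to Hanan's issue by representation.
The 1/4 is divided into 2 equal shares of 1/8 among Yasmin, Karim.
Yasmin is living and takes 1/8.
Karim is living and takes 1/8.
Hamid is living and takes 1/4.
Bashir is living and takes 1/4.

Bashir 1/4; Ghada 1/8; Hamid 1/4; Karim 1/8; Maysoon 1/8; Yasmin 1/8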